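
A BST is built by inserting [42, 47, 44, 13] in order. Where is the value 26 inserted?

Starting tree (level order): [42, 13, 47, None, None, 44]
Insertion path: 42 -> 13
Result: insert 26 as right child of 13
Final tree (level order): [42, 13, 47, None, 26, 44]


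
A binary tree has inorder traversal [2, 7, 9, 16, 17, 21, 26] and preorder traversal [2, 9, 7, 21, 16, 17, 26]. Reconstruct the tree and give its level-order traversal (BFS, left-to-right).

Inorder:  [2, 7, 9, 16, 17, 21, 26]
Preorder: [2, 9, 7, 21, 16, 17, 26]
Algorithm: preorder visits root first, so consume preorder in order;
for each root, split the current inorder slice at that value into
left-subtree inorder and right-subtree inorder, then recurse.
Recursive splits:
  root=2; inorder splits into left=[], right=[7, 9, 16, 17, 21, 26]
  root=9; inorder splits into left=[7], right=[16, 17, 21, 26]
  root=7; inorder splits into left=[], right=[]
  root=21; inorder splits into left=[16, 17], right=[26]
  root=16; inorder splits into left=[], right=[17]
  root=17; inorder splits into left=[], right=[]
  root=26; inorder splits into left=[], right=[]
Reconstructed level-order: [2, 9, 7, 21, 16, 26, 17]


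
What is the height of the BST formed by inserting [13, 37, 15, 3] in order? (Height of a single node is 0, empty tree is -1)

Insertion order: [13, 37, 15, 3]
Tree (level-order array): [13, 3, 37, None, None, 15]
Compute height bottom-up (empty subtree = -1):
  height(3) = 1 + max(-1, -1) = 0
  height(15) = 1 + max(-1, -1) = 0
  height(37) = 1 + max(0, -1) = 1
  height(13) = 1 + max(0, 1) = 2
Height = 2


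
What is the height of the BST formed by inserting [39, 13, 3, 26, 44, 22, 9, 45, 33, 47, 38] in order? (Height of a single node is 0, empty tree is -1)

Insertion order: [39, 13, 3, 26, 44, 22, 9, 45, 33, 47, 38]
Tree (level-order array): [39, 13, 44, 3, 26, None, 45, None, 9, 22, 33, None, 47, None, None, None, None, None, 38]
Compute height bottom-up (empty subtree = -1):
  height(9) = 1 + max(-1, -1) = 0
  height(3) = 1 + max(-1, 0) = 1
  height(22) = 1 + max(-1, -1) = 0
  height(38) = 1 + max(-1, -1) = 0
  height(33) = 1 + max(-1, 0) = 1
  height(26) = 1 + max(0, 1) = 2
  height(13) = 1 + max(1, 2) = 3
  height(47) = 1 + max(-1, -1) = 0
  height(45) = 1 + max(-1, 0) = 1
  height(44) = 1 + max(-1, 1) = 2
  height(39) = 1 + max(3, 2) = 4
Height = 4


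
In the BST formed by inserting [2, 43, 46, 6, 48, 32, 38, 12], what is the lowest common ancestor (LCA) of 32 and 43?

Tree insertion order: [2, 43, 46, 6, 48, 32, 38, 12]
Tree (level-order array): [2, None, 43, 6, 46, None, 32, None, 48, 12, 38]
In a BST, the LCA of p=32, q=43 is the first node v on the
root-to-leaf path with p <= v <= q (go left if both < v, right if both > v).
Walk from root:
  at 2: both 32 and 43 > 2, go right
  at 43: 32 <= 43 <= 43, this is the LCA
LCA = 43


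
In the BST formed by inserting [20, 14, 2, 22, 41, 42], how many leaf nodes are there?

Tree built from: [20, 14, 2, 22, 41, 42]
Tree (level-order array): [20, 14, 22, 2, None, None, 41, None, None, None, 42]
Rule: A leaf has 0 children.
Per-node child counts:
  node 20: 2 child(ren)
  node 14: 1 child(ren)
  node 2: 0 child(ren)
  node 22: 1 child(ren)
  node 41: 1 child(ren)
  node 42: 0 child(ren)
Matching nodes: [2, 42]
Count of leaf nodes: 2


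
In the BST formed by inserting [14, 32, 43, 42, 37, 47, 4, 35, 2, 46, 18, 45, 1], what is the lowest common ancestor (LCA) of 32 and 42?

Tree insertion order: [14, 32, 43, 42, 37, 47, 4, 35, 2, 46, 18, 45, 1]
Tree (level-order array): [14, 4, 32, 2, None, 18, 43, 1, None, None, None, 42, 47, None, None, 37, None, 46, None, 35, None, 45]
In a BST, the LCA of p=32, q=42 is the first node v on the
root-to-leaf path with p <= v <= q (go left if both < v, right if both > v).
Walk from root:
  at 14: both 32 and 42 > 14, go right
  at 32: 32 <= 32 <= 42, this is the LCA
LCA = 32


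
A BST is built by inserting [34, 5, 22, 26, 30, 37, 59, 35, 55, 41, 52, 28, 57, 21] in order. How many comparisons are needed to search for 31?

Search path for 31: 34 -> 5 -> 22 -> 26 -> 30
Found: False
Comparisons: 5


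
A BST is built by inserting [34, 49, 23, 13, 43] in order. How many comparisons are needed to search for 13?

Search path for 13: 34 -> 23 -> 13
Found: True
Comparisons: 3


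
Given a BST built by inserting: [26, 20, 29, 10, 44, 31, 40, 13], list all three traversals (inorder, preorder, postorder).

Tree insertion order: [26, 20, 29, 10, 44, 31, 40, 13]
Tree (level-order array): [26, 20, 29, 10, None, None, 44, None, 13, 31, None, None, None, None, 40]
Inorder (L, root, R): [10, 13, 20, 26, 29, 31, 40, 44]
Preorder (root, L, R): [26, 20, 10, 13, 29, 44, 31, 40]
Postorder (L, R, root): [13, 10, 20, 40, 31, 44, 29, 26]


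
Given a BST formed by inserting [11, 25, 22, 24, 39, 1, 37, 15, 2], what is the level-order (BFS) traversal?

Tree insertion order: [11, 25, 22, 24, 39, 1, 37, 15, 2]
Tree (level-order array): [11, 1, 25, None, 2, 22, 39, None, None, 15, 24, 37]
BFS from the root, enqueuing left then right child of each popped node:
  queue [11] -> pop 11, enqueue [1, 25], visited so far: [11]
  queue [1, 25] -> pop 1, enqueue [2], visited so far: [11, 1]
  queue [25, 2] -> pop 25, enqueue [22, 39], visited so far: [11, 1, 25]
  queue [2, 22, 39] -> pop 2, enqueue [none], visited so far: [11, 1, 25, 2]
  queue [22, 39] -> pop 22, enqueue [15, 24], visited so far: [11, 1, 25, 2, 22]
  queue [39, 15, 24] -> pop 39, enqueue [37], visited so far: [11, 1, 25, 2, 22, 39]
  queue [15, 24, 37] -> pop 15, enqueue [none], visited so far: [11, 1, 25, 2, 22, 39, 15]
  queue [24, 37] -> pop 24, enqueue [none], visited so far: [11, 1, 25, 2, 22, 39, 15, 24]
  queue [37] -> pop 37, enqueue [none], visited so far: [11, 1, 25, 2, 22, 39, 15, 24, 37]
Result: [11, 1, 25, 2, 22, 39, 15, 24, 37]


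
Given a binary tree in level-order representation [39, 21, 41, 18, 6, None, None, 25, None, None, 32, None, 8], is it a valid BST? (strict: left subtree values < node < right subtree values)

Level-order array: [39, 21, 41, 18, 6, None, None, 25, None, None, 32, None, 8]
Validate using subtree bounds (lo, hi): at each node, require lo < value < hi,
then recurse left with hi=value and right with lo=value.
Preorder trace (stopping at first violation):
  at node 39 with bounds (-inf, +inf): OK
  at node 21 with bounds (-inf, 39): OK
  at node 18 with bounds (-inf, 21): OK
  at node 25 with bounds (-inf, 18): VIOLATION
Node 25 violates its bound: not (-inf < 25 < 18).
Result: Not a valid BST


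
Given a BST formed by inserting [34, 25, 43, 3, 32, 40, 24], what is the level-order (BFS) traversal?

Tree insertion order: [34, 25, 43, 3, 32, 40, 24]
Tree (level-order array): [34, 25, 43, 3, 32, 40, None, None, 24]
BFS from the root, enqueuing left then right child of each popped node:
  queue [34] -> pop 34, enqueue [25, 43], visited so far: [34]
  queue [25, 43] -> pop 25, enqueue [3, 32], visited so far: [34, 25]
  queue [43, 3, 32] -> pop 43, enqueue [40], visited so far: [34, 25, 43]
  queue [3, 32, 40] -> pop 3, enqueue [24], visited so far: [34, 25, 43, 3]
  queue [32, 40, 24] -> pop 32, enqueue [none], visited so far: [34, 25, 43, 3, 32]
  queue [40, 24] -> pop 40, enqueue [none], visited so far: [34, 25, 43, 3, 32, 40]
  queue [24] -> pop 24, enqueue [none], visited so far: [34, 25, 43, 3, 32, 40, 24]
Result: [34, 25, 43, 3, 32, 40, 24]


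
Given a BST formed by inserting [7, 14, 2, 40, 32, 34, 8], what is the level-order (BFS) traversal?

Tree insertion order: [7, 14, 2, 40, 32, 34, 8]
Tree (level-order array): [7, 2, 14, None, None, 8, 40, None, None, 32, None, None, 34]
BFS from the root, enqueuing left then right child of each popped node:
  queue [7] -> pop 7, enqueue [2, 14], visited so far: [7]
  queue [2, 14] -> pop 2, enqueue [none], visited so far: [7, 2]
  queue [14] -> pop 14, enqueue [8, 40], visited so far: [7, 2, 14]
  queue [8, 40] -> pop 8, enqueue [none], visited so far: [7, 2, 14, 8]
  queue [40] -> pop 40, enqueue [32], visited so far: [7, 2, 14, 8, 40]
  queue [32] -> pop 32, enqueue [34], visited so far: [7, 2, 14, 8, 40, 32]
  queue [34] -> pop 34, enqueue [none], visited so far: [7, 2, 14, 8, 40, 32, 34]
Result: [7, 2, 14, 8, 40, 32, 34]


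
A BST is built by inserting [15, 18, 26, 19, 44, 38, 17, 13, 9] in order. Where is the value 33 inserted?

Starting tree (level order): [15, 13, 18, 9, None, 17, 26, None, None, None, None, 19, 44, None, None, 38]
Insertion path: 15 -> 18 -> 26 -> 44 -> 38
Result: insert 33 as left child of 38
Final tree (level order): [15, 13, 18, 9, None, 17, 26, None, None, None, None, 19, 44, None, None, 38, None, 33]


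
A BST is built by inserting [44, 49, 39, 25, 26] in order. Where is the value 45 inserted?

Starting tree (level order): [44, 39, 49, 25, None, None, None, None, 26]
Insertion path: 44 -> 49
Result: insert 45 as left child of 49
Final tree (level order): [44, 39, 49, 25, None, 45, None, None, 26]


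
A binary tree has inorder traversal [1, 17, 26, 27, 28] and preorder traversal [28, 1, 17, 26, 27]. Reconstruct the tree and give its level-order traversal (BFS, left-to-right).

Inorder:  [1, 17, 26, 27, 28]
Preorder: [28, 1, 17, 26, 27]
Algorithm: preorder visits root first, so consume preorder in order;
for each root, split the current inorder slice at that value into
left-subtree inorder and right-subtree inorder, then recurse.
Recursive splits:
  root=28; inorder splits into left=[1, 17, 26, 27], right=[]
  root=1; inorder splits into left=[], right=[17, 26, 27]
  root=17; inorder splits into left=[], right=[26, 27]
  root=26; inorder splits into left=[], right=[27]
  root=27; inorder splits into left=[], right=[]
Reconstructed level-order: [28, 1, 17, 26, 27]


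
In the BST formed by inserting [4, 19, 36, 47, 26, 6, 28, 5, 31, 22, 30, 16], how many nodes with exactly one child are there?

Tree built from: [4, 19, 36, 47, 26, 6, 28, 5, 31, 22, 30, 16]
Tree (level-order array): [4, None, 19, 6, 36, 5, 16, 26, 47, None, None, None, None, 22, 28, None, None, None, None, None, 31, 30]
Rule: These are nodes with exactly 1 non-null child.
Per-node child counts:
  node 4: 1 child(ren)
  node 19: 2 child(ren)
  node 6: 2 child(ren)
  node 5: 0 child(ren)
  node 16: 0 child(ren)
  node 36: 2 child(ren)
  node 26: 2 child(ren)
  node 22: 0 child(ren)
  node 28: 1 child(ren)
  node 31: 1 child(ren)
  node 30: 0 child(ren)
  node 47: 0 child(ren)
Matching nodes: [4, 28, 31]
Count of nodes with exactly one child: 3


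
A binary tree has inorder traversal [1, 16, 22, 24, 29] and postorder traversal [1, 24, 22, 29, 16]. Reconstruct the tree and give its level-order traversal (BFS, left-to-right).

Inorder:   [1, 16, 22, 24, 29]
Postorder: [1, 24, 22, 29, 16]
Algorithm: postorder visits root last, so walk postorder right-to-left;
each value is the root of the current inorder slice — split it at that
value, recurse on the right subtree first, then the left.
Recursive splits:
  root=16; inorder splits into left=[1], right=[22, 24, 29]
  root=29; inorder splits into left=[22, 24], right=[]
  root=22; inorder splits into left=[], right=[24]
  root=24; inorder splits into left=[], right=[]
  root=1; inorder splits into left=[], right=[]
Reconstructed level-order: [16, 1, 29, 22, 24]


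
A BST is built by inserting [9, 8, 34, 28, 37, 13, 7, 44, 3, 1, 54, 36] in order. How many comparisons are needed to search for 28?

Search path for 28: 9 -> 34 -> 28
Found: True
Comparisons: 3


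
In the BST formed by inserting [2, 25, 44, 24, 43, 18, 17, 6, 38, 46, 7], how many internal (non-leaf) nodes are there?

Tree built from: [2, 25, 44, 24, 43, 18, 17, 6, 38, 46, 7]
Tree (level-order array): [2, None, 25, 24, 44, 18, None, 43, 46, 17, None, 38, None, None, None, 6, None, None, None, None, 7]
Rule: An internal node has at least one child.
Per-node child counts:
  node 2: 1 child(ren)
  node 25: 2 child(ren)
  node 24: 1 child(ren)
  node 18: 1 child(ren)
  node 17: 1 child(ren)
  node 6: 1 child(ren)
  node 7: 0 child(ren)
  node 44: 2 child(ren)
  node 43: 1 child(ren)
  node 38: 0 child(ren)
  node 46: 0 child(ren)
Matching nodes: [2, 25, 24, 18, 17, 6, 44, 43]
Count of internal (non-leaf) nodes: 8


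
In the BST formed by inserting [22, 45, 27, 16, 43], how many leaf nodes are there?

Tree built from: [22, 45, 27, 16, 43]
Tree (level-order array): [22, 16, 45, None, None, 27, None, None, 43]
Rule: A leaf has 0 children.
Per-node child counts:
  node 22: 2 child(ren)
  node 16: 0 child(ren)
  node 45: 1 child(ren)
  node 27: 1 child(ren)
  node 43: 0 child(ren)
Matching nodes: [16, 43]
Count of leaf nodes: 2


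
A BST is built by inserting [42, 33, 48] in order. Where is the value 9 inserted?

Starting tree (level order): [42, 33, 48]
Insertion path: 42 -> 33
Result: insert 9 as left child of 33
Final tree (level order): [42, 33, 48, 9]


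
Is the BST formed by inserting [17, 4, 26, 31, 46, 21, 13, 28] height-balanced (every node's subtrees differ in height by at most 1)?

Tree (level-order array): [17, 4, 26, None, 13, 21, 31, None, None, None, None, 28, 46]
Definition: a tree is height-balanced if, at every node, |h(left) - h(right)| <= 1 (empty subtree has height -1).
Bottom-up per-node check:
  node 13: h_left=-1, h_right=-1, diff=0 [OK], height=0
  node 4: h_left=-1, h_right=0, diff=1 [OK], height=1
  node 21: h_left=-1, h_right=-1, diff=0 [OK], height=0
  node 28: h_left=-1, h_right=-1, diff=0 [OK], height=0
  node 46: h_left=-1, h_right=-1, diff=0 [OK], height=0
  node 31: h_left=0, h_right=0, diff=0 [OK], height=1
  node 26: h_left=0, h_right=1, diff=1 [OK], height=2
  node 17: h_left=1, h_right=2, diff=1 [OK], height=3
All nodes satisfy the balance condition.
Result: Balanced


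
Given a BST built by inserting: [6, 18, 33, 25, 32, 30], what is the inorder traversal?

Tree insertion order: [6, 18, 33, 25, 32, 30]
Tree (level-order array): [6, None, 18, None, 33, 25, None, None, 32, 30]
Inorder traversal: [6, 18, 25, 30, 32, 33]


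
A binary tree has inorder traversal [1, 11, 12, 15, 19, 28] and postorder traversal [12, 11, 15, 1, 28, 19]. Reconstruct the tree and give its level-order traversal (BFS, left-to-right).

Inorder:   [1, 11, 12, 15, 19, 28]
Postorder: [12, 11, 15, 1, 28, 19]
Algorithm: postorder visits root last, so walk postorder right-to-left;
each value is the root of the current inorder slice — split it at that
value, recurse on the right subtree first, then the left.
Recursive splits:
  root=19; inorder splits into left=[1, 11, 12, 15], right=[28]
  root=28; inorder splits into left=[], right=[]
  root=1; inorder splits into left=[], right=[11, 12, 15]
  root=15; inorder splits into left=[11, 12], right=[]
  root=11; inorder splits into left=[], right=[12]
  root=12; inorder splits into left=[], right=[]
Reconstructed level-order: [19, 1, 28, 15, 11, 12]


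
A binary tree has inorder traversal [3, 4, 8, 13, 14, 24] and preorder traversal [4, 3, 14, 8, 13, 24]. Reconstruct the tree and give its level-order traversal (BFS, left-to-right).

Inorder:  [3, 4, 8, 13, 14, 24]
Preorder: [4, 3, 14, 8, 13, 24]
Algorithm: preorder visits root first, so consume preorder in order;
for each root, split the current inorder slice at that value into
left-subtree inorder and right-subtree inorder, then recurse.
Recursive splits:
  root=4; inorder splits into left=[3], right=[8, 13, 14, 24]
  root=3; inorder splits into left=[], right=[]
  root=14; inorder splits into left=[8, 13], right=[24]
  root=8; inorder splits into left=[], right=[13]
  root=13; inorder splits into left=[], right=[]
  root=24; inorder splits into left=[], right=[]
Reconstructed level-order: [4, 3, 14, 8, 24, 13]


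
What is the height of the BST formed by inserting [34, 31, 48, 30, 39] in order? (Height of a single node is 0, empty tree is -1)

Insertion order: [34, 31, 48, 30, 39]
Tree (level-order array): [34, 31, 48, 30, None, 39]
Compute height bottom-up (empty subtree = -1):
  height(30) = 1 + max(-1, -1) = 0
  height(31) = 1 + max(0, -1) = 1
  height(39) = 1 + max(-1, -1) = 0
  height(48) = 1 + max(0, -1) = 1
  height(34) = 1 + max(1, 1) = 2
Height = 2


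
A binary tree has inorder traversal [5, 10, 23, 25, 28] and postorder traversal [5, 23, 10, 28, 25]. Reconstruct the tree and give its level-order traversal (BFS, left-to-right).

Inorder:   [5, 10, 23, 25, 28]
Postorder: [5, 23, 10, 28, 25]
Algorithm: postorder visits root last, so walk postorder right-to-left;
each value is the root of the current inorder slice — split it at that
value, recurse on the right subtree first, then the left.
Recursive splits:
  root=25; inorder splits into left=[5, 10, 23], right=[28]
  root=28; inorder splits into left=[], right=[]
  root=10; inorder splits into left=[5], right=[23]
  root=23; inorder splits into left=[], right=[]
  root=5; inorder splits into left=[], right=[]
Reconstructed level-order: [25, 10, 28, 5, 23]


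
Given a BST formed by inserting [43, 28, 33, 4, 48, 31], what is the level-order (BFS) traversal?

Tree insertion order: [43, 28, 33, 4, 48, 31]
Tree (level-order array): [43, 28, 48, 4, 33, None, None, None, None, 31]
BFS from the root, enqueuing left then right child of each popped node:
  queue [43] -> pop 43, enqueue [28, 48], visited so far: [43]
  queue [28, 48] -> pop 28, enqueue [4, 33], visited so far: [43, 28]
  queue [48, 4, 33] -> pop 48, enqueue [none], visited so far: [43, 28, 48]
  queue [4, 33] -> pop 4, enqueue [none], visited so far: [43, 28, 48, 4]
  queue [33] -> pop 33, enqueue [31], visited so far: [43, 28, 48, 4, 33]
  queue [31] -> pop 31, enqueue [none], visited so far: [43, 28, 48, 4, 33, 31]
Result: [43, 28, 48, 4, 33, 31]


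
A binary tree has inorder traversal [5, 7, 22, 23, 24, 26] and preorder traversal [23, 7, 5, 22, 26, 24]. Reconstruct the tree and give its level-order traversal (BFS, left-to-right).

Inorder:  [5, 7, 22, 23, 24, 26]
Preorder: [23, 7, 5, 22, 26, 24]
Algorithm: preorder visits root first, so consume preorder in order;
for each root, split the current inorder slice at that value into
left-subtree inorder and right-subtree inorder, then recurse.
Recursive splits:
  root=23; inorder splits into left=[5, 7, 22], right=[24, 26]
  root=7; inorder splits into left=[5], right=[22]
  root=5; inorder splits into left=[], right=[]
  root=22; inorder splits into left=[], right=[]
  root=26; inorder splits into left=[24], right=[]
  root=24; inorder splits into left=[], right=[]
Reconstructed level-order: [23, 7, 26, 5, 22, 24]


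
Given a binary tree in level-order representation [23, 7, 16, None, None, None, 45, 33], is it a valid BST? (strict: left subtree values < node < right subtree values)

Level-order array: [23, 7, 16, None, None, None, 45, 33]
Validate using subtree bounds (lo, hi): at each node, require lo < value < hi,
then recurse left with hi=value and right with lo=value.
Preorder trace (stopping at first violation):
  at node 23 with bounds (-inf, +inf): OK
  at node 7 with bounds (-inf, 23): OK
  at node 16 with bounds (23, +inf): VIOLATION
Node 16 violates its bound: not (23 < 16 < +inf).
Result: Not a valid BST


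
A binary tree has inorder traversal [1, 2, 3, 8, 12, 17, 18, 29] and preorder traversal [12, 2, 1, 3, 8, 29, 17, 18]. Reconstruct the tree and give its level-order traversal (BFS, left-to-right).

Inorder:  [1, 2, 3, 8, 12, 17, 18, 29]
Preorder: [12, 2, 1, 3, 8, 29, 17, 18]
Algorithm: preorder visits root first, so consume preorder in order;
for each root, split the current inorder slice at that value into
left-subtree inorder and right-subtree inorder, then recurse.
Recursive splits:
  root=12; inorder splits into left=[1, 2, 3, 8], right=[17, 18, 29]
  root=2; inorder splits into left=[1], right=[3, 8]
  root=1; inorder splits into left=[], right=[]
  root=3; inorder splits into left=[], right=[8]
  root=8; inorder splits into left=[], right=[]
  root=29; inorder splits into left=[17, 18], right=[]
  root=17; inorder splits into left=[], right=[18]
  root=18; inorder splits into left=[], right=[]
Reconstructed level-order: [12, 2, 29, 1, 3, 17, 8, 18]


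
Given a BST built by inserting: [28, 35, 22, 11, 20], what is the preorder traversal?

Tree insertion order: [28, 35, 22, 11, 20]
Tree (level-order array): [28, 22, 35, 11, None, None, None, None, 20]
Preorder traversal: [28, 22, 11, 20, 35]


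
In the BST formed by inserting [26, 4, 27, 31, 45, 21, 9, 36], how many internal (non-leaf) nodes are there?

Tree built from: [26, 4, 27, 31, 45, 21, 9, 36]
Tree (level-order array): [26, 4, 27, None, 21, None, 31, 9, None, None, 45, None, None, 36]
Rule: An internal node has at least one child.
Per-node child counts:
  node 26: 2 child(ren)
  node 4: 1 child(ren)
  node 21: 1 child(ren)
  node 9: 0 child(ren)
  node 27: 1 child(ren)
  node 31: 1 child(ren)
  node 45: 1 child(ren)
  node 36: 0 child(ren)
Matching nodes: [26, 4, 21, 27, 31, 45]
Count of internal (non-leaf) nodes: 6


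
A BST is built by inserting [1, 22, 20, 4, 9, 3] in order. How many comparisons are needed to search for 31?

Search path for 31: 1 -> 22
Found: False
Comparisons: 2


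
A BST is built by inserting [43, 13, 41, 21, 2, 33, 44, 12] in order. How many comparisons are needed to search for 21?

Search path for 21: 43 -> 13 -> 41 -> 21
Found: True
Comparisons: 4


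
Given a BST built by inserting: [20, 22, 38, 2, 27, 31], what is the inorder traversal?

Tree insertion order: [20, 22, 38, 2, 27, 31]
Tree (level-order array): [20, 2, 22, None, None, None, 38, 27, None, None, 31]
Inorder traversal: [2, 20, 22, 27, 31, 38]


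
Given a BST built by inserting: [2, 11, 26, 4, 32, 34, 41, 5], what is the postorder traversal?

Tree insertion order: [2, 11, 26, 4, 32, 34, 41, 5]
Tree (level-order array): [2, None, 11, 4, 26, None, 5, None, 32, None, None, None, 34, None, 41]
Postorder traversal: [5, 4, 41, 34, 32, 26, 11, 2]


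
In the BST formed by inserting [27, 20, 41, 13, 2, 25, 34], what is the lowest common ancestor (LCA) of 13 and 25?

Tree insertion order: [27, 20, 41, 13, 2, 25, 34]
Tree (level-order array): [27, 20, 41, 13, 25, 34, None, 2]
In a BST, the LCA of p=13, q=25 is the first node v on the
root-to-leaf path with p <= v <= q (go left if both < v, right if both > v).
Walk from root:
  at 27: both 13 and 25 < 27, go left
  at 20: 13 <= 20 <= 25, this is the LCA
LCA = 20


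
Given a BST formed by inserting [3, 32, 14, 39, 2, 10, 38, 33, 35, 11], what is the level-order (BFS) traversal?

Tree insertion order: [3, 32, 14, 39, 2, 10, 38, 33, 35, 11]
Tree (level-order array): [3, 2, 32, None, None, 14, 39, 10, None, 38, None, None, 11, 33, None, None, None, None, 35]
BFS from the root, enqueuing left then right child of each popped node:
  queue [3] -> pop 3, enqueue [2, 32], visited so far: [3]
  queue [2, 32] -> pop 2, enqueue [none], visited so far: [3, 2]
  queue [32] -> pop 32, enqueue [14, 39], visited so far: [3, 2, 32]
  queue [14, 39] -> pop 14, enqueue [10], visited so far: [3, 2, 32, 14]
  queue [39, 10] -> pop 39, enqueue [38], visited so far: [3, 2, 32, 14, 39]
  queue [10, 38] -> pop 10, enqueue [11], visited so far: [3, 2, 32, 14, 39, 10]
  queue [38, 11] -> pop 38, enqueue [33], visited so far: [3, 2, 32, 14, 39, 10, 38]
  queue [11, 33] -> pop 11, enqueue [none], visited so far: [3, 2, 32, 14, 39, 10, 38, 11]
  queue [33] -> pop 33, enqueue [35], visited so far: [3, 2, 32, 14, 39, 10, 38, 11, 33]
  queue [35] -> pop 35, enqueue [none], visited so far: [3, 2, 32, 14, 39, 10, 38, 11, 33, 35]
Result: [3, 2, 32, 14, 39, 10, 38, 11, 33, 35]


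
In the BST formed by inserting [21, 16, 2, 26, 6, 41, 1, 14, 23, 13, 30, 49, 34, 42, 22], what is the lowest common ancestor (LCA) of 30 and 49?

Tree insertion order: [21, 16, 2, 26, 6, 41, 1, 14, 23, 13, 30, 49, 34, 42, 22]
Tree (level-order array): [21, 16, 26, 2, None, 23, 41, 1, 6, 22, None, 30, 49, None, None, None, 14, None, None, None, 34, 42, None, 13]
In a BST, the LCA of p=30, q=49 is the first node v on the
root-to-leaf path with p <= v <= q (go left if both < v, right if both > v).
Walk from root:
  at 21: both 30 and 49 > 21, go right
  at 26: both 30 and 49 > 26, go right
  at 41: 30 <= 41 <= 49, this is the LCA
LCA = 41


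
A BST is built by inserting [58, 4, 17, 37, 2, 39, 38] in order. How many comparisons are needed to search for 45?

Search path for 45: 58 -> 4 -> 17 -> 37 -> 39
Found: False
Comparisons: 5


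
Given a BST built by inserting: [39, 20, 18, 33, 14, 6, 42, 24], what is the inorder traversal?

Tree insertion order: [39, 20, 18, 33, 14, 6, 42, 24]
Tree (level-order array): [39, 20, 42, 18, 33, None, None, 14, None, 24, None, 6]
Inorder traversal: [6, 14, 18, 20, 24, 33, 39, 42]


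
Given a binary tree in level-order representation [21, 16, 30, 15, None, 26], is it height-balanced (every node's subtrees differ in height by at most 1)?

Tree (level-order array): [21, 16, 30, 15, None, 26]
Definition: a tree is height-balanced if, at every node, |h(left) - h(right)| <= 1 (empty subtree has height -1).
Bottom-up per-node check:
  node 15: h_left=-1, h_right=-1, diff=0 [OK], height=0
  node 16: h_left=0, h_right=-1, diff=1 [OK], height=1
  node 26: h_left=-1, h_right=-1, diff=0 [OK], height=0
  node 30: h_left=0, h_right=-1, diff=1 [OK], height=1
  node 21: h_left=1, h_right=1, diff=0 [OK], height=2
All nodes satisfy the balance condition.
Result: Balanced


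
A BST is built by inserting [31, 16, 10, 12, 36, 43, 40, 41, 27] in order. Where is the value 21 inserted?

Starting tree (level order): [31, 16, 36, 10, 27, None, 43, None, 12, None, None, 40, None, None, None, None, 41]
Insertion path: 31 -> 16 -> 27
Result: insert 21 as left child of 27
Final tree (level order): [31, 16, 36, 10, 27, None, 43, None, 12, 21, None, 40, None, None, None, None, None, None, 41]


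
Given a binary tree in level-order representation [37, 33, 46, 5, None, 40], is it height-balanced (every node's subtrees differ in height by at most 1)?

Tree (level-order array): [37, 33, 46, 5, None, 40]
Definition: a tree is height-balanced if, at every node, |h(left) - h(right)| <= 1 (empty subtree has height -1).
Bottom-up per-node check:
  node 5: h_left=-1, h_right=-1, diff=0 [OK], height=0
  node 33: h_left=0, h_right=-1, diff=1 [OK], height=1
  node 40: h_left=-1, h_right=-1, diff=0 [OK], height=0
  node 46: h_left=0, h_right=-1, diff=1 [OK], height=1
  node 37: h_left=1, h_right=1, diff=0 [OK], height=2
All nodes satisfy the balance condition.
Result: Balanced


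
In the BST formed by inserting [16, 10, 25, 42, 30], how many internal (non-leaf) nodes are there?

Tree built from: [16, 10, 25, 42, 30]
Tree (level-order array): [16, 10, 25, None, None, None, 42, 30]
Rule: An internal node has at least one child.
Per-node child counts:
  node 16: 2 child(ren)
  node 10: 0 child(ren)
  node 25: 1 child(ren)
  node 42: 1 child(ren)
  node 30: 0 child(ren)
Matching nodes: [16, 25, 42]
Count of internal (non-leaf) nodes: 3


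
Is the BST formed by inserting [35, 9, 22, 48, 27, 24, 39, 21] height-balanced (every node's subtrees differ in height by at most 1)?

Tree (level-order array): [35, 9, 48, None, 22, 39, None, 21, 27, None, None, None, None, 24]
Definition: a tree is height-balanced if, at every node, |h(left) - h(right)| <= 1 (empty subtree has height -1).
Bottom-up per-node check:
  node 21: h_left=-1, h_right=-1, diff=0 [OK], height=0
  node 24: h_left=-1, h_right=-1, diff=0 [OK], height=0
  node 27: h_left=0, h_right=-1, diff=1 [OK], height=1
  node 22: h_left=0, h_right=1, diff=1 [OK], height=2
  node 9: h_left=-1, h_right=2, diff=3 [FAIL (|-1-2|=3 > 1)], height=3
  node 39: h_left=-1, h_right=-1, diff=0 [OK], height=0
  node 48: h_left=0, h_right=-1, diff=1 [OK], height=1
  node 35: h_left=3, h_right=1, diff=2 [FAIL (|3-1|=2 > 1)], height=4
Node 9 violates the condition: |-1 - 2| = 3 > 1.
Result: Not balanced


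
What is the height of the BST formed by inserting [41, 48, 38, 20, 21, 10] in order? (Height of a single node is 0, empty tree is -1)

Insertion order: [41, 48, 38, 20, 21, 10]
Tree (level-order array): [41, 38, 48, 20, None, None, None, 10, 21]
Compute height bottom-up (empty subtree = -1):
  height(10) = 1 + max(-1, -1) = 0
  height(21) = 1 + max(-1, -1) = 0
  height(20) = 1 + max(0, 0) = 1
  height(38) = 1 + max(1, -1) = 2
  height(48) = 1 + max(-1, -1) = 0
  height(41) = 1 + max(2, 0) = 3
Height = 3


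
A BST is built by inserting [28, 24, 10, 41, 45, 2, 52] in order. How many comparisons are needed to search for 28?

Search path for 28: 28
Found: True
Comparisons: 1


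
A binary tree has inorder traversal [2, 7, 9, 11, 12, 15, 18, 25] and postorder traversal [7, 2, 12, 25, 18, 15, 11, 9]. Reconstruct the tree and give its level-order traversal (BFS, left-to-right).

Inorder:   [2, 7, 9, 11, 12, 15, 18, 25]
Postorder: [7, 2, 12, 25, 18, 15, 11, 9]
Algorithm: postorder visits root last, so walk postorder right-to-left;
each value is the root of the current inorder slice — split it at that
value, recurse on the right subtree first, then the left.
Recursive splits:
  root=9; inorder splits into left=[2, 7], right=[11, 12, 15, 18, 25]
  root=11; inorder splits into left=[], right=[12, 15, 18, 25]
  root=15; inorder splits into left=[12], right=[18, 25]
  root=18; inorder splits into left=[], right=[25]
  root=25; inorder splits into left=[], right=[]
  root=12; inorder splits into left=[], right=[]
  root=2; inorder splits into left=[], right=[7]
  root=7; inorder splits into left=[], right=[]
Reconstructed level-order: [9, 2, 11, 7, 15, 12, 18, 25]


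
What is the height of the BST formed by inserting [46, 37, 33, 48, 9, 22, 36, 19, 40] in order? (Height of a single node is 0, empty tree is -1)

Insertion order: [46, 37, 33, 48, 9, 22, 36, 19, 40]
Tree (level-order array): [46, 37, 48, 33, 40, None, None, 9, 36, None, None, None, 22, None, None, 19]
Compute height bottom-up (empty subtree = -1):
  height(19) = 1 + max(-1, -1) = 0
  height(22) = 1 + max(0, -1) = 1
  height(9) = 1 + max(-1, 1) = 2
  height(36) = 1 + max(-1, -1) = 0
  height(33) = 1 + max(2, 0) = 3
  height(40) = 1 + max(-1, -1) = 0
  height(37) = 1 + max(3, 0) = 4
  height(48) = 1 + max(-1, -1) = 0
  height(46) = 1 + max(4, 0) = 5
Height = 5


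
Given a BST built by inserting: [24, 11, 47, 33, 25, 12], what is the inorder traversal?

Tree insertion order: [24, 11, 47, 33, 25, 12]
Tree (level-order array): [24, 11, 47, None, 12, 33, None, None, None, 25]
Inorder traversal: [11, 12, 24, 25, 33, 47]


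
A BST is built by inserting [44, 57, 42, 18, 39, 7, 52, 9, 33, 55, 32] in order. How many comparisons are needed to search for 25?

Search path for 25: 44 -> 42 -> 18 -> 39 -> 33 -> 32
Found: False
Comparisons: 6


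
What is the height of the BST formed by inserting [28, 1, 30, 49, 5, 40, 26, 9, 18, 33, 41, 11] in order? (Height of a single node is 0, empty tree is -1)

Insertion order: [28, 1, 30, 49, 5, 40, 26, 9, 18, 33, 41, 11]
Tree (level-order array): [28, 1, 30, None, 5, None, 49, None, 26, 40, None, 9, None, 33, 41, None, 18, None, None, None, None, 11]
Compute height bottom-up (empty subtree = -1):
  height(11) = 1 + max(-1, -1) = 0
  height(18) = 1 + max(0, -1) = 1
  height(9) = 1 + max(-1, 1) = 2
  height(26) = 1 + max(2, -1) = 3
  height(5) = 1 + max(-1, 3) = 4
  height(1) = 1 + max(-1, 4) = 5
  height(33) = 1 + max(-1, -1) = 0
  height(41) = 1 + max(-1, -1) = 0
  height(40) = 1 + max(0, 0) = 1
  height(49) = 1 + max(1, -1) = 2
  height(30) = 1 + max(-1, 2) = 3
  height(28) = 1 + max(5, 3) = 6
Height = 6


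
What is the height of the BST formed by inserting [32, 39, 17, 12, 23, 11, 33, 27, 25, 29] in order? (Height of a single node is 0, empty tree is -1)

Insertion order: [32, 39, 17, 12, 23, 11, 33, 27, 25, 29]
Tree (level-order array): [32, 17, 39, 12, 23, 33, None, 11, None, None, 27, None, None, None, None, 25, 29]
Compute height bottom-up (empty subtree = -1):
  height(11) = 1 + max(-1, -1) = 0
  height(12) = 1 + max(0, -1) = 1
  height(25) = 1 + max(-1, -1) = 0
  height(29) = 1 + max(-1, -1) = 0
  height(27) = 1 + max(0, 0) = 1
  height(23) = 1 + max(-1, 1) = 2
  height(17) = 1 + max(1, 2) = 3
  height(33) = 1 + max(-1, -1) = 0
  height(39) = 1 + max(0, -1) = 1
  height(32) = 1 + max(3, 1) = 4
Height = 4


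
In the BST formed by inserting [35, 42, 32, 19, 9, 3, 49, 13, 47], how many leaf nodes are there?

Tree built from: [35, 42, 32, 19, 9, 3, 49, 13, 47]
Tree (level-order array): [35, 32, 42, 19, None, None, 49, 9, None, 47, None, 3, 13]
Rule: A leaf has 0 children.
Per-node child counts:
  node 35: 2 child(ren)
  node 32: 1 child(ren)
  node 19: 1 child(ren)
  node 9: 2 child(ren)
  node 3: 0 child(ren)
  node 13: 0 child(ren)
  node 42: 1 child(ren)
  node 49: 1 child(ren)
  node 47: 0 child(ren)
Matching nodes: [3, 13, 47]
Count of leaf nodes: 3


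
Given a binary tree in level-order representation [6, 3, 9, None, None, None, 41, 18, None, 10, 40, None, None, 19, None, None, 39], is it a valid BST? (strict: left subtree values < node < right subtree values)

Level-order array: [6, 3, 9, None, None, None, 41, 18, None, 10, 40, None, None, 19, None, None, 39]
Validate using subtree bounds (lo, hi): at each node, require lo < value < hi,
then recurse left with hi=value and right with lo=value.
Preorder trace (stopping at first violation):
  at node 6 with bounds (-inf, +inf): OK
  at node 3 with bounds (-inf, 6): OK
  at node 9 with bounds (6, +inf): OK
  at node 41 with bounds (9, +inf): OK
  at node 18 with bounds (9, 41): OK
  at node 10 with bounds (9, 18): OK
  at node 40 with bounds (18, 41): OK
  at node 19 with bounds (18, 40): OK
  at node 39 with bounds (19, 40): OK
No violation found at any node.
Result: Valid BST


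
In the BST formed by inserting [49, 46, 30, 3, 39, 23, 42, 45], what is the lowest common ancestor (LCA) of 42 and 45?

Tree insertion order: [49, 46, 30, 3, 39, 23, 42, 45]
Tree (level-order array): [49, 46, None, 30, None, 3, 39, None, 23, None, 42, None, None, None, 45]
In a BST, the LCA of p=42, q=45 is the first node v on the
root-to-leaf path with p <= v <= q (go left if both < v, right if both > v).
Walk from root:
  at 49: both 42 and 45 < 49, go left
  at 46: both 42 and 45 < 46, go left
  at 30: both 42 and 45 > 30, go right
  at 39: both 42 and 45 > 39, go right
  at 42: 42 <= 42 <= 45, this is the LCA
LCA = 42


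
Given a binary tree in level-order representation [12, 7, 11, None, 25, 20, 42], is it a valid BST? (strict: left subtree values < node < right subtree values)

Level-order array: [12, 7, 11, None, 25, 20, 42]
Validate using subtree bounds (lo, hi): at each node, require lo < value < hi,
then recurse left with hi=value and right with lo=value.
Preorder trace (stopping at first violation):
  at node 12 with bounds (-inf, +inf): OK
  at node 7 with bounds (-inf, 12): OK
  at node 25 with bounds (7, 12): VIOLATION
Node 25 violates its bound: not (7 < 25 < 12).
Result: Not a valid BST


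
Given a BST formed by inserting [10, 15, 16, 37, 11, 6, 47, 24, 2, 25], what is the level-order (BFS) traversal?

Tree insertion order: [10, 15, 16, 37, 11, 6, 47, 24, 2, 25]
Tree (level-order array): [10, 6, 15, 2, None, 11, 16, None, None, None, None, None, 37, 24, 47, None, 25]
BFS from the root, enqueuing left then right child of each popped node:
  queue [10] -> pop 10, enqueue [6, 15], visited so far: [10]
  queue [6, 15] -> pop 6, enqueue [2], visited so far: [10, 6]
  queue [15, 2] -> pop 15, enqueue [11, 16], visited so far: [10, 6, 15]
  queue [2, 11, 16] -> pop 2, enqueue [none], visited so far: [10, 6, 15, 2]
  queue [11, 16] -> pop 11, enqueue [none], visited so far: [10, 6, 15, 2, 11]
  queue [16] -> pop 16, enqueue [37], visited so far: [10, 6, 15, 2, 11, 16]
  queue [37] -> pop 37, enqueue [24, 47], visited so far: [10, 6, 15, 2, 11, 16, 37]
  queue [24, 47] -> pop 24, enqueue [25], visited so far: [10, 6, 15, 2, 11, 16, 37, 24]
  queue [47, 25] -> pop 47, enqueue [none], visited so far: [10, 6, 15, 2, 11, 16, 37, 24, 47]
  queue [25] -> pop 25, enqueue [none], visited so far: [10, 6, 15, 2, 11, 16, 37, 24, 47, 25]
Result: [10, 6, 15, 2, 11, 16, 37, 24, 47, 25]


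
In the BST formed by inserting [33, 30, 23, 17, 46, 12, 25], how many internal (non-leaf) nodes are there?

Tree built from: [33, 30, 23, 17, 46, 12, 25]
Tree (level-order array): [33, 30, 46, 23, None, None, None, 17, 25, 12]
Rule: An internal node has at least one child.
Per-node child counts:
  node 33: 2 child(ren)
  node 30: 1 child(ren)
  node 23: 2 child(ren)
  node 17: 1 child(ren)
  node 12: 0 child(ren)
  node 25: 0 child(ren)
  node 46: 0 child(ren)
Matching nodes: [33, 30, 23, 17]
Count of internal (non-leaf) nodes: 4


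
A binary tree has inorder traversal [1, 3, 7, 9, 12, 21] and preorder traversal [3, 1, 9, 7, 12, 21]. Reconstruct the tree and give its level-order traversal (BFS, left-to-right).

Inorder:  [1, 3, 7, 9, 12, 21]
Preorder: [3, 1, 9, 7, 12, 21]
Algorithm: preorder visits root first, so consume preorder in order;
for each root, split the current inorder slice at that value into
left-subtree inorder and right-subtree inorder, then recurse.
Recursive splits:
  root=3; inorder splits into left=[1], right=[7, 9, 12, 21]
  root=1; inorder splits into left=[], right=[]
  root=9; inorder splits into left=[7], right=[12, 21]
  root=7; inorder splits into left=[], right=[]
  root=12; inorder splits into left=[], right=[21]
  root=21; inorder splits into left=[], right=[]
Reconstructed level-order: [3, 1, 9, 7, 12, 21]


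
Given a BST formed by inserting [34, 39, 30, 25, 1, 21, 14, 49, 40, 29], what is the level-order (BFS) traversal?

Tree insertion order: [34, 39, 30, 25, 1, 21, 14, 49, 40, 29]
Tree (level-order array): [34, 30, 39, 25, None, None, 49, 1, 29, 40, None, None, 21, None, None, None, None, 14]
BFS from the root, enqueuing left then right child of each popped node:
  queue [34] -> pop 34, enqueue [30, 39], visited so far: [34]
  queue [30, 39] -> pop 30, enqueue [25], visited so far: [34, 30]
  queue [39, 25] -> pop 39, enqueue [49], visited so far: [34, 30, 39]
  queue [25, 49] -> pop 25, enqueue [1, 29], visited so far: [34, 30, 39, 25]
  queue [49, 1, 29] -> pop 49, enqueue [40], visited so far: [34, 30, 39, 25, 49]
  queue [1, 29, 40] -> pop 1, enqueue [21], visited so far: [34, 30, 39, 25, 49, 1]
  queue [29, 40, 21] -> pop 29, enqueue [none], visited so far: [34, 30, 39, 25, 49, 1, 29]
  queue [40, 21] -> pop 40, enqueue [none], visited so far: [34, 30, 39, 25, 49, 1, 29, 40]
  queue [21] -> pop 21, enqueue [14], visited so far: [34, 30, 39, 25, 49, 1, 29, 40, 21]
  queue [14] -> pop 14, enqueue [none], visited so far: [34, 30, 39, 25, 49, 1, 29, 40, 21, 14]
Result: [34, 30, 39, 25, 49, 1, 29, 40, 21, 14]


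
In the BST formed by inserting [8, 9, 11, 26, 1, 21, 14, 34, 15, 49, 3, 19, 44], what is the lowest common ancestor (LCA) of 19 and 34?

Tree insertion order: [8, 9, 11, 26, 1, 21, 14, 34, 15, 49, 3, 19, 44]
Tree (level-order array): [8, 1, 9, None, 3, None, 11, None, None, None, 26, 21, 34, 14, None, None, 49, None, 15, 44, None, None, 19]
In a BST, the LCA of p=19, q=34 is the first node v on the
root-to-leaf path with p <= v <= q (go left if both < v, right if both > v).
Walk from root:
  at 8: both 19 and 34 > 8, go right
  at 9: both 19 and 34 > 9, go right
  at 11: both 19 and 34 > 11, go right
  at 26: 19 <= 26 <= 34, this is the LCA
LCA = 26


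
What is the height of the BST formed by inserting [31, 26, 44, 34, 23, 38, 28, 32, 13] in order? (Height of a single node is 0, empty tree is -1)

Insertion order: [31, 26, 44, 34, 23, 38, 28, 32, 13]
Tree (level-order array): [31, 26, 44, 23, 28, 34, None, 13, None, None, None, 32, 38]
Compute height bottom-up (empty subtree = -1):
  height(13) = 1 + max(-1, -1) = 0
  height(23) = 1 + max(0, -1) = 1
  height(28) = 1 + max(-1, -1) = 0
  height(26) = 1 + max(1, 0) = 2
  height(32) = 1 + max(-1, -1) = 0
  height(38) = 1 + max(-1, -1) = 0
  height(34) = 1 + max(0, 0) = 1
  height(44) = 1 + max(1, -1) = 2
  height(31) = 1 + max(2, 2) = 3
Height = 3


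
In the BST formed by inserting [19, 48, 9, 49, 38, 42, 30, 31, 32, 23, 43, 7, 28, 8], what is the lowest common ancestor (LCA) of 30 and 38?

Tree insertion order: [19, 48, 9, 49, 38, 42, 30, 31, 32, 23, 43, 7, 28, 8]
Tree (level-order array): [19, 9, 48, 7, None, 38, 49, None, 8, 30, 42, None, None, None, None, 23, 31, None, 43, None, 28, None, 32]
In a BST, the LCA of p=30, q=38 is the first node v on the
root-to-leaf path with p <= v <= q (go left if both < v, right if both > v).
Walk from root:
  at 19: both 30 and 38 > 19, go right
  at 48: both 30 and 38 < 48, go left
  at 38: 30 <= 38 <= 38, this is the LCA
LCA = 38
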